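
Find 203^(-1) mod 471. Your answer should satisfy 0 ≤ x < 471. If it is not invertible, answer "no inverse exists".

Extended Euclidean algorithm:
471 = 2·203 + 65
203 = 3·65 + 8
65 = 8·8 + 1
8 = 8·1 + 0
Since gcd(203, 471) = 1, back-substitute to write 1 as a combination:
1 = 65 − 8·8
1 = −8·203 + 25·65
1 = 25·471 − 58·203
So 203·(-58) ≡ 1 (mod 471), and -58 ≡ 413 (mod 471).

413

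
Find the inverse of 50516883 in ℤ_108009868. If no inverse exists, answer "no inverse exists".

Run Euclid on (108009868, 50516883):
108009868 = 2·50516883 + 6976102
50516883 = 7·6976102 + 1684169
6976102 = 4·1684169 + 239426
1684169 = 7·239426 + 8187
239426 = 29·8187 + 2003
8187 = 4·2003 + 175
2003 = 11·175 + 78
175 = 2·78 + 19
78 = 4·19 + 2
19 = 9·2 + 1
2 = 2·1 + 0
Since gcd(50516883, 108009868) = 1, back-substitute to write 1 as a combination:
1 = 19 − 9·2
1 = −9·78 + 37·19
1 = 37·175 − 83·78
1 = −83·2003 + 950·175
1 = 950·8187 − 3883·2003
1 = −3883·239426 + 113557·8187
1 = 113557·1684169 − 798782·239426
1 = −798782·6976102 + 3308685·1684169
1 = 3308685·50516883 − 23959577·6976102
1 = −23959577·108009868 + 51227839·50516883
So 50516883·51227839 ≡ 1 (mod 108009868).

51227839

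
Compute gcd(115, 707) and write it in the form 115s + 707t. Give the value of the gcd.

Repeated division:
707 = 6×115 + 17
115 = 6×17 + 13
17 = 1×13 + 4
13 = 3×4 + 1
4 = 4×1 + 0
gcd(115, 707) = 1.
Working backward:
1 = 13 − 3·4
1 = −3·17 + 4·13
1 = 4·115 − 27·17
1 = −27·707 + 166·115
So 1 = (-27)·707 + (166)·115.

1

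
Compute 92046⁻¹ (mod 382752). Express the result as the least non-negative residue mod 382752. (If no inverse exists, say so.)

Compute gcd(92046, 382752):
382752 = 4×92046 + 14568
92046 = 6×14568 + 4638
14568 = 3×4638 + 654
4638 = 7×654 + 60
654 = 10×60 + 54
60 = 1×54 + 6
54 = 9×6 + 0
Since gcd = 6 > 1, 92046 is not a unit mod 382752.

no inverse exists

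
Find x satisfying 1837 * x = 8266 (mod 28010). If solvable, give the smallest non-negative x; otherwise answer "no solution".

3298

First find gcd(1837, 28010):
28010 = 15·1837 + 455
1837 = 4·455 + 17
455 = 26·17 + 13
17 = 1·13 + 4
13 = 3·4 + 1
4 = 4·1 + 0
gcd = 1, so a unique solution mod 28010 exists.
Back-substitute for the Bézout coefficients:
1 = 13 − 3·4
1 = −3·17 + 4·13
1 = 4·455 − 107·17
1 = −107·1837 + 432·455
1 = 432·28010 − 6587·1837
So 1837·(-6587) ≡ 1 (mod 28010), giving 1837⁻¹ ≡ 21423.
x ≡ 1837⁻¹·8266 ≡ 21423·8266 ≡ 3298 (mod 28010).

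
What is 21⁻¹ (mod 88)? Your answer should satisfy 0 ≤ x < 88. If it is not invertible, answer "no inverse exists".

Apply the Euclidean algorithm to 88 and 21:
88 = 4*21 + 4
21 = 5*4 + 1
4 = 4*1 + 0
Since gcd(21, 88) = 1, back-substitute to write 1 as a combination:
1 = 21 − 5·4
1 = −5·88 + 21·21
So 21·21 ≡ 1 (mod 88).

21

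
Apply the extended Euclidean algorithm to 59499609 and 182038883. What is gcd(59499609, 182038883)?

Euclidean algorithm:
182038883 = 3×59499609 + 3540056
59499609 = 16×3540056 + 2858713
3540056 = 1×2858713 + 681343
2858713 = 4×681343 + 133341
681343 = 5×133341 + 14638
133341 = 9×14638 + 1599
14638 = 9×1599 + 247
1599 = 6×247 + 117
247 = 2×117 + 13
117 = 9×13 + 0
gcd(59499609, 182038883) = 13.
Express as a combination:
13 = 247 − 2·117
13 = −2·1599 + 13·247
13 = 13·14638 − 119·1599
13 = −119·133341 + 1084·14638
13 = 1084·681343 − 5539·133341
13 = −5539·2858713 + 23240·681343
13 = 23240·3540056 − 28779·2858713
13 = −28779·59499609 + 483704·3540056
13 = 483704·182038883 − 1479891·59499609
So 13 = (483704)·182038883 + (-1479891)·59499609.

13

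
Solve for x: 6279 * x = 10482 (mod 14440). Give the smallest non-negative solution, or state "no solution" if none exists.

First find gcd(6279, 14440):
14440 = 2*6279 + 1882
6279 = 3*1882 + 633
1882 = 2*633 + 616
633 = 1*616 + 17
616 = 36*17 + 4
17 = 4*4 + 1
4 = 4*1 + 0
gcd = 1, so a unique solution mod 14440 exists.
Back-substitute for the Bézout coefficients:
1 = 17 − 4·4
1 = −4·616 + 145·17
1 = 145·633 − 149·616
1 = −149·1882 + 443·633
1 = 443·6279 − 1478·1882
1 = −1478·14440 + 3399·6279
So 6279·(3399) ≡ 1 (mod 14440), giving 6279⁻¹ ≡ 3399.
x ≡ 6279⁻¹·10482 ≡ 3399·10482 ≡ 4838 (mod 14440).

4838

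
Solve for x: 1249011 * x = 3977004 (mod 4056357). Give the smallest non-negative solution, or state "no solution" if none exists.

First find gcd(1249011, 4056357):
4056357 = 3*1249011 + 309324
1249011 = 4*309324 + 11715
309324 = 26*11715 + 4734
11715 = 2*4734 + 2247
4734 = 2*2247 + 240
2247 = 9*240 + 87
240 = 2*87 + 66
87 = 1*66 + 21
66 = 3*21 + 3
21 = 7*3 + 0
gcd = 3 and 3 | 3977004, so solutions exist. Divide through by 3: 416337x ≡ 1325668 (mod 1352119).
Now find 416337⁻¹ mod 1352119:
1352119 = 3*416337 + 103108
416337 = 4*103108 + 3905
103108 = 26*3905 + 1578
3905 = 2*1578 + 749
1578 = 2*749 + 80
749 = 9*80 + 29
80 = 2*29 + 22
29 = 1*22 + 7
22 = 3*7 + 1
7 = 7*1 + 0
Back-substitute:
1 = 22 − 3·7
1 = −3·29 + 4·22
1 = 4·80 − 11·29
1 = −11·749 + 103·80
1 = 103·1578 − 217·749
1 = −217·3905 + 537·1578
1 = 537·103108 − 14179·3905
1 = −14179·416337 + 57253·103108
1 = 57253·1352119 − 185938·416337
So 416337·(-185938) ≡ 1 (mod 1352119), i.e. 416337⁻¹ ≡ 1166181.
Then x ≡ 1166181·1325668 ≡ 589235 (mod 1352119); the smallest non-negative solution is x = 589235.

589235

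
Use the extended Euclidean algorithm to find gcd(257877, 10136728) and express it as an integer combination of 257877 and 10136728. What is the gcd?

Repeated division:
10136728 = 39×257877 + 79525
257877 = 3×79525 + 19302
79525 = 4×19302 + 2317
19302 = 8×2317 + 766
2317 = 3×766 + 19
766 = 40×19 + 6
19 = 3×6 + 1
6 = 6×1 + 0
gcd(257877, 10136728) = 1.
Express as a combination:
1 = 19 − 3·6
1 = −3·766 + 121·19
1 = 121·2317 − 366·766
1 = −366·19302 + 3049·2317
1 = 3049·79525 − 12562·19302
1 = −12562·257877 + 40735·79525
1 = 40735·10136728 − 1601227·257877
So 1 = (40735)·10136728 + (-1601227)·257877.

1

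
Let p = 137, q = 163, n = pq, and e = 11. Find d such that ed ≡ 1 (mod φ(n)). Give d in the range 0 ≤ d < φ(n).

φ(n) = (p−1)(q−1) = 136·162 = 22032.
Need d with 11·d ≡ 1 (mod 22032). Apply the extended Euclidean algorithm:
22032 = 2002*11 + 10
11 = 1*10 + 1
10 = 10*1 + 0
Back-substitute:
1 = 11 − 10
1 = −22032 + 2003·11
So 11·2003 ≡ 1 (mod 22032), hence d = 2003.

2003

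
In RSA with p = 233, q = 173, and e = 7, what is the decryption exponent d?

28503

φ(n) = (p−1)(q−1) = 232·172 = 39904.
Need d with 7·d ≡ 1 (mod 39904). Apply the extended Euclidean algorithm:
39904 = 5700×7 + 4
7 = 1×4 + 3
4 = 1×3 + 1
3 = 3×1 + 0
Back-substitute:
1 = 4 − 3
1 = −7 + 2·4
1 = 2·39904 − 11401·7
So 7·(-11401) ≡ 1 (mod 39904), hence d ≡ -11401 ≡ 28503 (mod 39904).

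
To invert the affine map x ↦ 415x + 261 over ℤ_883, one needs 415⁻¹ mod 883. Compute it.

Run Euclid on (883, 415):
883 = 2×415 + 53
415 = 7×53 + 44
53 = 1×44 + 9
44 = 4×9 + 8
9 = 1×8 + 1
8 = 8×1 + 0
gcd = 1, so the inverse exists. Back-substitute:
1 = 9 − 8
1 = −44 + 5·9
1 = 5·53 − 6·44
1 = −6·415 + 47·53
1 = 47·883 − 100·415
So 415·(-100) ≡ 1 (mod 883), and -100 ≡ 783 (mod 883).

783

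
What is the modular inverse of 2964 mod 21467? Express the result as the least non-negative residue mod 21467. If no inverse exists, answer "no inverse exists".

10002

Apply the Euclidean algorithm to 21467 and 2964:
21467 = 7·2964 + 719
2964 = 4·719 + 88
719 = 8·88 + 15
88 = 5·15 + 13
15 = 1·13 + 2
13 = 6·2 + 1
2 = 2·1 + 0
gcd = 1, so the inverse exists. Back-substitute:
1 = 13 − 6·2
1 = −6·15 + 7·13
1 = 7·88 − 41·15
1 = −41·719 + 335·88
1 = 335·2964 − 1381·719
1 = −1381·21467 + 10002·2964
So 2964·10002 ≡ 1 (mod 21467).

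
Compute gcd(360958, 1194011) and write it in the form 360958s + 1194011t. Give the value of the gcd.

13

Apply Euclid's algorithm to 1194011 and 360958:
1194011 = 3·360958 + 111137
360958 = 3·111137 + 27547
111137 = 4·27547 + 949
27547 = 29·949 + 26
949 = 36·26 + 13
26 = 2·13 + 0
gcd(360958, 1194011) = 13.
Express as a combination:
13 = 949 − 36·26
13 = −36·27547 + 1045·949
13 = 1045·111137 − 4216·27547
13 = −4216·360958 + 13693·111137
13 = 13693·1194011 − 45295·360958
So 13 = (13693)·1194011 + (-45295)·360958.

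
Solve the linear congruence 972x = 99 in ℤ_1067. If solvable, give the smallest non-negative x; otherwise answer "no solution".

First find gcd(972, 1067):
1067 = 1×972 + 95
972 = 10×95 + 22
95 = 4×22 + 7
22 = 3×7 + 1
7 = 7×1 + 0
gcd = 1, so a unique solution mod 1067 exists.
Back-substitute for the Bézout coefficients:
1 = 22 − 3·7
1 = −3·95 + 13·22
1 = 13·972 − 133·95
1 = −133·1067 + 146·972
So 972·(146) ≡ 1 (mod 1067), giving 972⁻¹ ≡ 146.
x ≡ 972⁻¹·99 ≡ 146·99 ≡ 583 (mod 1067).

583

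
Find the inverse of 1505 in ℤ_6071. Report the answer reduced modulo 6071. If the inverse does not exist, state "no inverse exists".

Run Euclid on (6071, 1505):
6071 = 4·1505 + 51
1505 = 29·51 + 26
51 = 1·26 + 25
26 = 1·25 + 1
25 = 25·1 + 0
Since gcd(1505, 6071) = 1, back-substitute to write 1 as a combination:
1 = 26 − 25
1 = −51 + 2·26
1 = 2·1505 − 59·51
1 = −59·6071 + 238·1505
So 1505·238 ≡ 1 (mod 6071).

238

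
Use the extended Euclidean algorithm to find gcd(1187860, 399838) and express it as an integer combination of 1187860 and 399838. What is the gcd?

Repeated division:
1187860 = 2×399838 + 388184
399838 = 1×388184 + 11654
388184 = 33×11654 + 3602
11654 = 3×3602 + 848
3602 = 4×848 + 210
848 = 4×210 + 8
210 = 26×8 + 2
8 = 4×2 + 0
gcd(1187860, 399838) = 2.
Working backward:
2 = 210 − 26·8
2 = −26·848 + 105·210
2 = 105·3602 − 446·848
2 = −446·11654 + 1443·3602
2 = 1443·388184 − 48065·11654
2 = −48065·399838 + 49508·388184
2 = 49508·1187860 − 147081·399838
So 2 = (49508)·1187860 + (-147081)·399838.

2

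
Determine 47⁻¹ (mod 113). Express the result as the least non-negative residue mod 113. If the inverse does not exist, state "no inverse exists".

Apply the Euclidean algorithm to 113 and 47:
113 = 2*47 + 19
47 = 2*19 + 9
19 = 2*9 + 1
9 = 9*1 + 0
Since gcd(47, 113) = 1, back-substitute to write 1 as a combination:
1 = 19 − 2·9
1 = −2·47 + 5·19
1 = 5·113 − 12·47
Thus 47·(-12) ≡ 1 (mod 113); reducing, -12 mod 113 = 101.

101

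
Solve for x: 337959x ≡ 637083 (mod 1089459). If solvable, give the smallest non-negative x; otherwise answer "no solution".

89790

First find gcd(337959, 1089459):
1089459 = 3*337959 + 75582
337959 = 4*75582 + 35631
75582 = 2*35631 + 4320
35631 = 8*4320 + 1071
4320 = 4*1071 + 36
1071 = 29*36 + 27
36 = 1*27 + 9
27 = 3*9 + 0
gcd = 9 and 9 | 637083, so solutions exist. Divide through by 9: 37551x ≡ 70787 (mod 121051).
Now find 37551⁻¹ mod 121051:
121051 = 3·37551 + 8398
37551 = 4·8398 + 3959
8398 = 2·3959 + 480
3959 = 8·480 + 119
480 = 4·119 + 4
119 = 29·4 + 3
4 = 1·3 + 1
3 = 3·1 + 0
Back-substitute:
1 = 4 − 3
1 = −119 + 30·4
1 = 30·480 − 121·119
1 = −121·3959 + 998·480
1 = 998·8398 − 2117·3959
1 = −2117·37551 + 9466·8398
1 = 9466·121051 − 30515·37551
So 37551·(-30515) ≡ 1 (mod 121051), i.e. 37551⁻¹ ≡ 90536.
Then x ≡ 90536·70787 ≡ 89790 (mod 121051); the smallest non-negative solution is x = 89790.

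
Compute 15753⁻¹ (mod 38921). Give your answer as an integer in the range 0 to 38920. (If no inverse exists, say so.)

27620

gcd(38921, 15753) by repeated division:
38921 = 2×15753 + 7415
15753 = 2×7415 + 923
7415 = 8×923 + 31
923 = 29×31 + 24
31 = 1×24 + 7
24 = 3×7 + 3
7 = 2×3 + 1
3 = 3×1 + 0
gcd = 1, so the inverse exists. Back-substitute:
1 = 7 − 2·3
1 = −2·24 + 7·7
1 = 7·31 − 9·24
1 = −9·923 + 268·31
1 = 268·7415 − 2153·923
1 = −2153·15753 + 4574·7415
1 = 4574·38921 − 11301·15753
Thus 15753·(-11301) ≡ 1 (mod 38921); reducing, -11301 mod 38921 = 27620.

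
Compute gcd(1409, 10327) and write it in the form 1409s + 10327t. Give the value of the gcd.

1

Euclidean algorithm:
10327 = 7×1409 + 464
1409 = 3×464 + 17
464 = 27×17 + 5
17 = 3×5 + 2
5 = 2×2 + 1
2 = 2×1 + 0
gcd(1409, 10327) = 1.
Back-substituting:
1 = 5 − 2·2
1 = −2·17 + 7·5
1 = 7·464 − 191·17
1 = −191·1409 + 580·464
1 = 580·10327 − 4251·1409
So 1 = (580)·10327 + (-4251)·1409.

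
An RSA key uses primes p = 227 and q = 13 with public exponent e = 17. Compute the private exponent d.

φ(n) = (p−1)(q−1) = 226·12 = 2712.
Need d with 17·d ≡ 1 (mod 2712). Apply the extended Euclidean algorithm:
2712 = 159×17 + 9
17 = 1×9 + 8
9 = 1×8 + 1
8 = 8×1 + 0
Back-substitute:
1 = 9 − 8
1 = −17 + 2·9
1 = 2·2712 − 319·17
So 17·(-319) ≡ 1 (mod 2712), hence d ≡ -319 ≡ 2393 (mod 2712).

2393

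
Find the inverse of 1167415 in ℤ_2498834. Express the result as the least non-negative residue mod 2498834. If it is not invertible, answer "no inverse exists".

2204573

Run Euclid on (2498834, 1167415):
2498834 = 2·1167415 + 164004
1167415 = 7·164004 + 19387
164004 = 8·19387 + 8908
19387 = 2·8908 + 1571
8908 = 5·1571 + 1053
1571 = 1·1053 + 518
1053 = 2·518 + 17
518 = 30·17 + 8
17 = 2·8 + 1
8 = 8·1 + 0
Since gcd(1167415, 2498834) = 1, back-substitute to write 1 as a combination:
1 = 17 − 2·8
1 = −2·518 + 61·17
1 = 61·1053 − 124·518
1 = −124·1571 + 185·1053
1 = 185·8908 − 1049·1571
1 = −1049·19387 + 2283·8908
1 = 2283·164004 − 19313·19387
1 = −19313·1167415 + 137474·164004
1 = 137474·2498834 − 294261·1167415
Thus 1167415·(-294261) ≡ 1 (mod 2498834); reducing, -294261 mod 2498834 = 2204573.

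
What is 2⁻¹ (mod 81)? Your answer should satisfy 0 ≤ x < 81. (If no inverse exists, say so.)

41

Extended Euclidean algorithm:
81 = 40×2 + 1
2 = 2×1 + 0
The gcd is 1. Working backward:
1 = 81 − 40·2
So 2·(-40) ≡ 1 (mod 81), and -40 ≡ 41 (mod 81).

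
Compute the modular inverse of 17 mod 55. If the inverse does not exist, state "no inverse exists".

Apply the Euclidean algorithm to 55 and 17:
55 = 3×17 + 4
17 = 4×4 + 1
4 = 4×1 + 0
The gcd is 1. Working backward:
1 = 17 − 4·4
1 = −4·55 + 13·17
So 17·13 ≡ 1 (mod 55).

13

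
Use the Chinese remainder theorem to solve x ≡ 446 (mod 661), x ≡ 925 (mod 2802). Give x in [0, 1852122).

Write x = 446 + 661·k. Then 661·k ≡ 925 − 446 ≡ 479 (mod 2802).
Need 661⁻¹ mod 2802. Extended Euclid on (2802, 661):
2802 = 4·661 + 158
661 = 4·158 + 29
158 = 5·29 + 13
29 = 2·13 + 3
13 = 4·3 + 1
3 = 3·1 + 0
Back-substitute:
1 = 13 − 4·3
1 = −4·29 + 9·13
1 = 9·158 − 49·29
1 = −49·661 + 205·158
1 = 205·2802 − 869·661
661⁻¹ ≡ 1933 (mod 2802), so k ≡ 1933·479 ≡ 1247 (mod 2802).
x = 446 + 661·1247 = 824713.

824713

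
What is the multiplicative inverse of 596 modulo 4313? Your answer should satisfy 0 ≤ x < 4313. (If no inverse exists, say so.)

Extended Euclidean algorithm:
4313 = 7*596 + 141
596 = 4*141 + 32
141 = 4*32 + 13
32 = 2*13 + 6
13 = 2*6 + 1
6 = 6*1 + 0
gcd = 1, so the inverse exists. Back-substitute:
1 = 13 − 2·6
1 = −2·32 + 5·13
1 = 5·141 − 22·32
1 = −22·596 + 93·141
1 = 93·4313 − 673·596
So 596·(-673) ≡ 1 (mod 4313), and -673 ≡ 3640 (mod 4313).

3640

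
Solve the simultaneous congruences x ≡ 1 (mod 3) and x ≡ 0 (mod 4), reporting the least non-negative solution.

Write x = 1 + 3·k. Then 3·k ≡ 0 − 1 ≡ 3 (mod 4).
Need 3⁻¹ mod 4. Extended Euclid on (4, 3):
4 = 1·3 + 1
3 = 3·1 + 0
Back-substitute:
1 = 4 − 3
3⁻¹ ≡ 3 (mod 4), so k ≡ 3·3 ≡ 1 (mod 4).
x = 1 + 3·1 = 4.

4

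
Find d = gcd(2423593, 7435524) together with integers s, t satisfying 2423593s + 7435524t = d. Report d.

1

Repeated division:
7435524 = 3*2423593 + 164745
2423593 = 14*164745 + 117163
164745 = 1*117163 + 47582
117163 = 2*47582 + 21999
47582 = 2*21999 + 3584
21999 = 6*3584 + 495
3584 = 7*495 + 119
495 = 4*119 + 19
119 = 6*19 + 5
19 = 3*5 + 4
5 = 1*4 + 1
4 = 4*1 + 0
gcd(2423593, 7435524) = 1.
Working backward:
1 = 5 − 4
1 = −19 + 4·5
1 = 4·119 − 25·19
1 = −25·495 + 104·119
1 = 104·3584 − 753·495
1 = −753·21999 + 4622·3584
1 = 4622·47582 − 9997·21999
1 = −9997·117163 + 24616·47582
1 = 24616·164745 − 34613·117163
1 = −34613·2423593 + 509198·164745
1 = 509198·7435524 − 1562207·2423593
So 1 = (509198)·7435524 + (-1562207)·2423593.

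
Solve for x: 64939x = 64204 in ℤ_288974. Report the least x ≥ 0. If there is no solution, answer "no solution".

27862

First find gcd(64939, 288974):
288974 = 4·64939 + 29218
64939 = 2·29218 + 6503
29218 = 4·6503 + 3206
6503 = 2·3206 + 91
3206 = 35·91 + 21
91 = 4·21 + 7
21 = 3·7 + 0
gcd = 7 and 7 | 64204, so solutions exist. Divide through by 7: 9277x ≡ 9172 (mod 41282).
Now find 9277⁻¹ mod 41282:
41282 = 4*9277 + 4174
9277 = 2*4174 + 929
4174 = 4*929 + 458
929 = 2*458 + 13
458 = 35*13 + 3
13 = 4*3 + 1
3 = 3*1 + 0
Back-substitute:
1 = 13 − 4·3
1 = −4·458 + 141·13
1 = 141·929 − 286·458
1 = −286·4174 + 1285·929
1 = 1285·9277 − 2856·4174
1 = −2856·41282 + 12709·9277
So 9277⁻¹ ≡ 12709 (mod 41282).
Then x ≡ 12709·9172 ≡ 27862 (mod 41282); the smallest non-negative solution is x = 27862.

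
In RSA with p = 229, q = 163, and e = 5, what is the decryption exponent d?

φ(n) = (p−1)(q−1) = 228·162 = 36936.
Need d with 5·d ≡ 1 (mod 36936). Apply the extended Euclidean algorithm:
36936 = 7387×5 + 1
5 = 5×1 + 0
Back-substitute:
1 = 36936 − 7387·5
So 5·(-7387) ≡ 1 (mod 36936), hence d ≡ -7387 ≡ 29549 (mod 36936).

29549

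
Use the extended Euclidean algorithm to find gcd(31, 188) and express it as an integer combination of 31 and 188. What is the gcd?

1

Repeated division:
188 = 6·31 + 2
31 = 15·2 + 1
2 = 2·1 + 0
gcd(31, 188) = 1.
Working backward:
1 = 31 − 15·2
1 = −15·188 + 91·31
So 1 = (-15)·188 + (91)·31.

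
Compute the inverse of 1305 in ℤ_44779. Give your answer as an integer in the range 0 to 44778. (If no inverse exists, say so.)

23539

Apply the Euclidean algorithm to 44779 and 1305:
44779 = 34*1305 + 409
1305 = 3*409 + 78
409 = 5*78 + 19
78 = 4*19 + 2
19 = 9*2 + 1
2 = 2*1 + 0
gcd = 1, so the inverse exists. Back-substitute:
1 = 19 − 9·2
1 = −9·78 + 37·19
1 = 37·409 − 194·78
1 = −194·1305 + 619·409
1 = 619·44779 − 21240·1305
Thus 1305·(-21240) ≡ 1 (mod 44779); reducing, -21240 mod 44779 = 23539.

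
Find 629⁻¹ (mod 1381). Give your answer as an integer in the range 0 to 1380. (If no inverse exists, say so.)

494

Run Euclid on (1381, 629):
1381 = 2×629 + 123
629 = 5×123 + 14
123 = 8×14 + 11
14 = 1×11 + 3
11 = 3×3 + 2
3 = 1×2 + 1
2 = 2×1 + 0
gcd = 1, so the inverse exists. Back-substitute:
1 = 3 − 2
1 = −11 + 4·3
1 = 4·14 − 5·11
1 = −5·123 + 44·14
1 = 44·629 − 225·123
1 = −225·1381 + 494·629
So 629·494 ≡ 1 (mod 1381).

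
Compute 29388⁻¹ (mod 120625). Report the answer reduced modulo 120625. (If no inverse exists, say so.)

6202

Run Euclid on (120625, 29388):
120625 = 4*29388 + 3073
29388 = 9*3073 + 1731
3073 = 1*1731 + 1342
1731 = 1*1342 + 389
1342 = 3*389 + 175
389 = 2*175 + 39
175 = 4*39 + 19
39 = 2*19 + 1
19 = 19*1 + 0
The gcd is 1. Working backward:
1 = 39 − 2·19
1 = −2·175 + 9·39
1 = 9·389 − 20·175
1 = −20·1342 + 69·389
1 = 69·1731 − 89·1342
1 = −89·3073 + 158·1731
1 = 158·29388 − 1511·3073
1 = −1511·120625 + 6202·29388
So 29388·6202 ≡ 1 (mod 120625).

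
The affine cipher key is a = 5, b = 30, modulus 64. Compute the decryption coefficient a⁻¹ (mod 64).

13

Apply the Euclidean algorithm to 64 and 5:
64 = 12*5 + 4
5 = 1*4 + 1
4 = 4*1 + 0
The gcd is 1. Working backward:
1 = 5 − 4
1 = −64 + 13·5
So 5·13 ≡ 1 (mod 64).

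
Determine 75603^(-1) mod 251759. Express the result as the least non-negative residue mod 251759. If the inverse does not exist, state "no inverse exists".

27416

Extended Euclidean algorithm:
251759 = 3·75603 + 24950
75603 = 3·24950 + 753
24950 = 33·753 + 101
753 = 7·101 + 46
101 = 2·46 + 9
46 = 5·9 + 1
9 = 9·1 + 0
Since gcd(75603, 251759) = 1, back-substitute to write 1 as a combination:
1 = 46 − 5·9
1 = −5·101 + 11·46
1 = 11·753 − 82·101
1 = −82·24950 + 2717·753
1 = 2717·75603 − 8233·24950
1 = −8233·251759 + 27416·75603
So 75603·27416 ≡ 1 (mod 251759).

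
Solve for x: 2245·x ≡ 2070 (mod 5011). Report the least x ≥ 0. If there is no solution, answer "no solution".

First find gcd(2245, 5011):
5011 = 2·2245 + 521
2245 = 4·521 + 161
521 = 3·161 + 38
161 = 4·38 + 9
38 = 4·9 + 2
9 = 4·2 + 1
2 = 2·1 + 0
gcd = 1, so a unique solution mod 5011 exists.
Back-substitute for the Bézout coefficients:
1 = 9 − 4·2
1 = −4·38 + 17·9
1 = 17·161 − 72·38
1 = −72·521 + 233·161
1 = 233·2245 − 1004·521
1 = −1004·5011 + 2241·2245
So 2245·(2241) ≡ 1 (mod 5011), giving 2245⁻¹ ≡ 2241.
x ≡ 2245⁻¹·2070 ≡ 2241·2070 ≡ 3695 (mod 5011).

3695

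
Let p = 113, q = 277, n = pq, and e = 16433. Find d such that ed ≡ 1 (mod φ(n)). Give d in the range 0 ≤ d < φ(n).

11153

φ(n) = (p−1)(q−1) = 112·276 = 30912.
Need d with 16433·d ≡ 1 (mod 30912). Apply the extended Euclidean algorithm:
30912 = 1*16433 + 14479
16433 = 1*14479 + 1954
14479 = 7*1954 + 801
1954 = 2*801 + 352
801 = 2*352 + 97
352 = 3*97 + 61
97 = 1*61 + 36
61 = 1*36 + 25
36 = 1*25 + 11
25 = 2*11 + 3
11 = 3*3 + 2
3 = 1*2 + 1
2 = 2*1 + 0
Back-substitute:
1 = 3 − 2
1 = −11 + 4·3
1 = 4·25 − 9·11
1 = −9·36 + 13·25
1 = 13·61 − 22·36
1 = −22·97 + 35·61
1 = 35·352 − 127·97
1 = −127·801 + 289·352
1 = 289·1954 − 705·801
1 = −705·14479 + 5224·1954
1 = 5224·16433 − 5929·14479
1 = −5929·30912 + 11153·16433
So 16433·11153 ≡ 1 (mod 30912), hence d = 11153.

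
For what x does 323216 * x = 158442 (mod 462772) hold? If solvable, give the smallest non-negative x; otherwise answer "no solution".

gcd(323216, 462772):
462772 = 1·323216 + 139556
323216 = 2·139556 + 44104
139556 = 3·44104 + 7244
44104 = 6·7244 + 640
7244 = 11·640 + 204
640 = 3·204 + 28
204 = 7·28 + 8
28 = 3·8 + 4
8 = 2·4 + 0
gcd = 4, but 4 ∤ 158442, so the congruence has no solution.

no solution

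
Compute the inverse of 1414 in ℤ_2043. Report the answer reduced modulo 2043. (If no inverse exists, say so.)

Extended Euclidean algorithm:
2043 = 1×1414 + 629
1414 = 2×629 + 156
629 = 4×156 + 5
156 = 31×5 + 1
5 = 5×1 + 0
gcd = 1, so the inverse exists. Back-substitute:
1 = 156 − 31·5
1 = −31·629 + 125·156
1 = 125·1414 − 281·629
1 = −281·2043 + 406·1414
So 1414·406 ≡ 1 (mod 2043).

406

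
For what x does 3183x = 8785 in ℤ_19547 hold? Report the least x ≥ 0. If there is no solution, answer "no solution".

First find gcd(3183, 19547):
19547 = 6·3183 + 449
3183 = 7·449 + 40
449 = 11·40 + 9
40 = 4·9 + 4
9 = 2·4 + 1
4 = 4·1 + 0
gcd = 1, so a unique solution mod 19547 exists.
Back-substitute for the Bézout coefficients:
1 = 9 − 2·4
1 = −2·40 + 9·9
1 = 9·449 − 101·40
1 = −101·3183 + 716·449
1 = 716·19547 − 4397·3183
So 3183·(-4397) ≡ 1 (mod 19547), giving 3183⁻¹ ≡ 15150.
x ≡ 3183⁻¹·8785 ≡ 15150·8785 ≡ 16774 (mod 19547).

16774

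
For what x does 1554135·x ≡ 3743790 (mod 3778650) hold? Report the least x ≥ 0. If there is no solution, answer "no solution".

First find gcd(1554135, 3778650):
3778650 = 2*1554135 + 670380
1554135 = 2*670380 + 213375
670380 = 3*213375 + 30255
213375 = 7*30255 + 1590
30255 = 19*1590 + 45
1590 = 35*45 + 15
45 = 3*15 + 0
gcd = 15 and 15 | 3743790, so solutions exist. Divide through by 15: 103609x ≡ 249586 (mod 251910).
Now find 103609⁻¹ mod 251910:
251910 = 2*103609 + 44692
103609 = 2*44692 + 14225
44692 = 3*14225 + 2017
14225 = 7*2017 + 106
2017 = 19*106 + 3
106 = 35*3 + 1
3 = 3*1 + 0
Back-substitute:
1 = 106 − 35·3
1 = −35·2017 + 666·106
1 = 666·14225 − 4697·2017
1 = −4697·44692 + 14757·14225
1 = 14757·103609 − 34211·44692
1 = −34211·251910 + 83179·103609
So 103609⁻¹ ≡ 83179 (mod 251910).
Then x ≡ 83179·249586 ≡ 158884 (mod 251910); the smallest non-negative solution is x = 158884.

158884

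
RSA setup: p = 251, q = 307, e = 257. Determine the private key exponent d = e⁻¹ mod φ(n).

893

φ(n) = (p−1)(q−1) = 250·306 = 76500.
Need d with 257·d ≡ 1 (mod 76500). Apply the extended Euclidean algorithm:
76500 = 297*257 + 171
257 = 1*171 + 86
171 = 1*86 + 85
86 = 1*85 + 1
85 = 85*1 + 0
Back-substitute:
1 = 86 − 85
1 = −171 + 2·86
1 = 2·257 − 3·171
1 = −3·76500 + 893·257
So 257·893 ≡ 1 (mod 76500), hence d = 893.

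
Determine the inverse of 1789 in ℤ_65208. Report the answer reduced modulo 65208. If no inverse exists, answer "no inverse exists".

49717

gcd(65208, 1789) by repeated division:
65208 = 36×1789 + 804
1789 = 2×804 + 181
804 = 4×181 + 80
181 = 2×80 + 21
80 = 3×21 + 17
21 = 1×17 + 4
17 = 4×4 + 1
4 = 4×1 + 0
gcd = 1, so the inverse exists. Back-substitute:
1 = 17 − 4·4
1 = −4·21 + 5·17
1 = 5·80 − 19·21
1 = −19·181 + 43·80
1 = 43·804 − 191·181
1 = −191·1789 + 425·804
1 = 425·65208 − 15491·1789
So 1789·(-15491) ≡ 1 (mod 65208), and -15491 ≡ 49717 (mod 65208).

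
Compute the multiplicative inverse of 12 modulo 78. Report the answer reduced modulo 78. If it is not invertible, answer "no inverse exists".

no inverse exists

Compute gcd(12, 78):
78 = 6×12 + 6
12 = 2×6 + 0
gcd(12, 78) = 6 ≠ 1, so 12 has no multiplicative inverse modulo 78.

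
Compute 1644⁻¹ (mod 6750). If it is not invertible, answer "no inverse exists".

no inverse exists

Compute gcd(1644, 6750):
6750 = 4·1644 + 174
1644 = 9·174 + 78
174 = 2·78 + 18
78 = 4·18 + 6
18 = 3·6 + 0
gcd(1644, 6750) = 6 ≠ 1, so 1644 has no multiplicative inverse modulo 6750.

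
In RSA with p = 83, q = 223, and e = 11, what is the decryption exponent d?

φ(n) = (p−1)(q−1) = 82·222 = 18204.
Need d with 11·d ≡ 1 (mod 18204). Apply the extended Euclidean algorithm:
18204 = 1654*11 + 10
11 = 1*10 + 1
10 = 10*1 + 0
Back-substitute:
1 = 11 − 10
1 = −18204 + 1655·11
So 11·1655 ≡ 1 (mod 18204), hence d = 1655.

1655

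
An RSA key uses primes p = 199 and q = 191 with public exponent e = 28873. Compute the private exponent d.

10477

φ(n) = (p−1)(q−1) = 198·190 = 37620.
Need d with 28873·d ≡ 1 (mod 37620). Apply the extended Euclidean algorithm:
37620 = 1·28873 + 8747
28873 = 3·8747 + 2632
8747 = 3·2632 + 851
2632 = 3·851 + 79
851 = 10·79 + 61
79 = 1·61 + 18
61 = 3·18 + 7
18 = 2·7 + 4
7 = 1·4 + 3
4 = 1·3 + 1
3 = 3·1 + 0
Back-substitute:
1 = 4 − 3
1 = −7 + 2·4
1 = 2·18 − 5·7
1 = −5·61 + 17·18
1 = 17·79 − 22·61
1 = −22·851 + 237·79
1 = 237·2632 − 733·851
1 = −733·8747 + 2436·2632
1 = 2436·28873 − 8041·8747
1 = −8041·37620 + 10477·28873
So 28873·10477 ≡ 1 (mod 37620), hence d = 10477.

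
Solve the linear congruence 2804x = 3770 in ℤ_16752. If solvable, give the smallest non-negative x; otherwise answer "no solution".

no solution

gcd(2804, 16752):
16752 = 5×2804 + 2732
2804 = 1×2732 + 72
2732 = 37×72 + 68
72 = 1×68 + 4
68 = 17×4 + 0
gcd = 4, but 4 ∤ 3770, so the congruence has no solution.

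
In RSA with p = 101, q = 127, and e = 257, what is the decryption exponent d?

5393

φ(n) = (p−1)(q−1) = 100·126 = 12600.
Need d with 257·d ≡ 1 (mod 12600). Apply the extended Euclidean algorithm:
12600 = 49*257 + 7
257 = 36*7 + 5
7 = 1*5 + 2
5 = 2*2 + 1
2 = 2*1 + 0
Back-substitute:
1 = 5 − 2·2
1 = −2·7 + 3·5
1 = 3·257 − 110·7
1 = −110·12600 + 5393·257
So 257·5393 ≡ 1 (mod 12600), hence d = 5393.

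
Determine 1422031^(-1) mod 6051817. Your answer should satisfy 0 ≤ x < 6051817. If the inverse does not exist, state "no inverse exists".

gcd(6051817, 1422031) by repeated division:
6051817 = 4·1422031 + 363693
1422031 = 3·363693 + 330952
363693 = 1·330952 + 32741
330952 = 10·32741 + 3542
32741 = 9·3542 + 863
3542 = 4·863 + 90
863 = 9·90 + 53
90 = 1·53 + 37
53 = 1·37 + 16
37 = 2·16 + 5
16 = 3·5 + 1
5 = 5·1 + 0
The gcd is 1. Working backward:
1 = 16 − 3·5
1 = −3·37 + 7·16
1 = 7·53 − 10·37
1 = −10·90 + 17·53
1 = 17·863 − 163·90
1 = −163·3542 + 669·863
1 = 669·32741 − 6184·3542
1 = −6184·330952 + 62509·32741
1 = 62509·363693 − 68693·330952
1 = −68693·1422031 + 268588·363693
1 = 268588·6051817 − 1143045·1422031
Thus 1422031·(-1143045) ≡ 1 (mod 6051817); reducing, -1143045 mod 6051817 = 4908772.

4908772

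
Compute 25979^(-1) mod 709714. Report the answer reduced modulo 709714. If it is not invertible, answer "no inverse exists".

114329

Apply the Euclidean algorithm to 709714 and 25979:
709714 = 27*25979 + 8281
25979 = 3*8281 + 1136
8281 = 7*1136 + 329
1136 = 3*329 + 149
329 = 2*149 + 31
149 = 4*31 + 25
31 = 1*25 + 6
25 = 4*6 + 1
6 = 6*1 + 0
The gcd is 1. Working backward:
1 = 25 − 4·6
1 = −4·31 + 5·25
1 = 5·149 − 24·31
1 = −24·329 + 53·149
1 = 53·1136 − 183·329
1 = −183·8281 + 1334·1136
1 = 1334·25979 − 4185·8281
1 = −4185·709714 + 114329·25979
So 25979·114329 ≡ 1 (mod 709714).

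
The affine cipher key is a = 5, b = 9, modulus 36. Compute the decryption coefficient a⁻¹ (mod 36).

29

Extended Euclidean algorithm:
36 = 7×5 + 1
5 = 5×1 + 0
Since gcd(5, 36) = 1, back-substitute to write 1 as a combination:
1 = 36 − 7·5
Thus 5·(-7) ≡ 1 (mod 36); reducing, -7 mod 36 = 29.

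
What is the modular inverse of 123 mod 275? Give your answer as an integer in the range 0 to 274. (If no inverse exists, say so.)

237

Extended Euclidean algorithm:
275 = 2*123 + 29
123 = 4*29 + 7
29 = 4*7 + 1
7 = 7*1 + 0
gcd = 1, so the inverse exists. Back-substitute:
1 = 29 − 4·7
1 = −4·123 + 17·29
1 = 17·275 − 38·123
So 123·(-38) ≡ 1 (mod 275), and -38 ≡ 237 (mod 275).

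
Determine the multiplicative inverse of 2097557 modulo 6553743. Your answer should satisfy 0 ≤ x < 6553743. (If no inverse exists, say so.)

no inverse exists

Euclidean algorithm on 6553743, 2097557:
6553743 = 3×2097557 + 261072
2097557 = 8×261072 + 8981
261072 = 29×8981 + 623
8981 = 14×623 + 259
623 = 2×259 + 105
259 = 2×105 + 49
105 = 2×49 + 7
49 = 7×7 + 0
gcd(2097557, 6553743) = 7 ≠ 1, so 2097557 has no multiplicative inverse modulo 6553743.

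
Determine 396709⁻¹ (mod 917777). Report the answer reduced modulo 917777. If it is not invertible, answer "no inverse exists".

Run Euclid on (917777, 396709):
917777 = 2·396709 + 124359
396709 = 3·124359 + 23632
124359 = 5·23632 + 6199
23632 = 3·6199 + 5035
6199 = 1·5035 + 1164
5035 = 4·1164 + 379
1164 = 3·379 + 27
379 = 14·27 + 1
27 = 27·1 + 0
The gcd is 1. Working backward:
1 = 379 − 14·27
1 = −14·1164 + 43·379
1 = 43·5035 − 186·1164
1 = −186·6199 + 229·5035
1 = 229·23632 − 873·6199
1 = −873·124359 + 4594·23632
1 = 4594·396709 − 14655·124359
1 = −14655·917777 + 33904·396709
So 396709·33904 ≡ 1 (mod 917777).

33904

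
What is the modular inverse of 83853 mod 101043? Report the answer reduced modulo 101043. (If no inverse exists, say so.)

Euclidean algorithm on 101043, 83853:
101043 = 1·83853 + 17190
83853 = 4·17190 + 15093
17190 = 1·15093 + 2097
15093 = 7·2097 + 414
2097 = 5·414 + 27
414 = 15·27 + 9
27 = 3·9 + 0
gcd(83853, 101043) = 9 ≠ 1, so 83853 has no multiplicative inverse modulo 101043.

no inverse exists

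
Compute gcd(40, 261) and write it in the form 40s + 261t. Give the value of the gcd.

1

Euclidean algorithm:
261 = 6·40 + 21
40 = 1·21 + 19
21 = 1·19 + 2
19 = 9·2 + 1
2 = 2·1 + 0
gcd(40, 261) = 1.
Express as a combination:
1 = 19 − 9·2
1 = −9·21 + 10·19
1 = 10·40 − 19·21
1 = −19·261 + 124·40
So 1 = (-19)·261 + (124)·40.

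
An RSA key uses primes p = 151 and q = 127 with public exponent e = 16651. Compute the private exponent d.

13051

φ(n) = (p−1)(q−1) = 150·126 = 18900.
Need d with 16651·d ≡ 1 (mod 18900). Apply the extended Euclidean algorithm:
18900 = 1·16651 + 2249
16651 = 7·2249 + 908
2249 = 2·908 + 433
908 = 2·433 + 42
433 = 10·42 + 13
42 = 3·13 + 3
13 = 4·3 + 1
3 = 3·1 + 0
Back-substitute:
1 = 13 − 4·3
1 = −4·42 + 13·13
1 = 13·433 − 134·42
1 = −134·908 + 281·433
1 = 281·2249 − 696·908
1 = −696·16651 + 5153·2249
1 = 5153·18900 − 5849·16651
So 16651·(-5849) ≡ 1 (mod 18900), hence d ≡ -5849 ≡ 13051 (mod 18900).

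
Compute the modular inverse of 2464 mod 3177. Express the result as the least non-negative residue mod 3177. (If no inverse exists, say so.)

Extended Euclidean algorithm:
3177 = 1×2464 + 713
2464 = 3×713 + 325
713 = 2×325 + 63
325 = 5×63 + 10
63 = 6×10 + 3
10 = 3×3 + 1
3 = 3×1 + 0
gcd = 1, so the inverse exists. Back-substitute:
1 = 10 − 3·3
1 = −3·63 + 19·10
1 = 19·325 − 98·63
1 = −98·713 + 215·325
1 = 215·2464 − 743·713
1 = −743·3177 + 958·2464
So 2464·958 ≡ 1 (mod 3177).

958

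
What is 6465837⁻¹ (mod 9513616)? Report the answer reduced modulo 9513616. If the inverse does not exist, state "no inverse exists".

no inverse exists

Compute gcd(6465837, 9513616):
9513616 = 1*6465837 + 3047779
6465837 = 2*3047779 + 370279
3047779 = 8*370279 + 85547
370279 = 4*85547 + 28091
85547 = 3*28091 + 1274
28091 = 22*1274 + 63
1274 = 20*63 + 14
63 = 4*14 + 7
14 = 2*7 + 0
Since gcd = 7 > 1, 6465837 is not a unit mod 9513616.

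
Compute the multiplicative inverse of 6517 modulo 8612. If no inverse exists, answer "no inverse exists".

Apply the Euclidean algorithm to 8612 and 6517:
8612 = 1·6517 + 2095
6517 = 3·2095 + 232
2095 = 9·232 + 7
232 = 33·7 + 1
7 = 7·1 + 0
Since gcd(6517, 8612) = 1, back-substitute to write 1 as a combination:
1 = 232 − 33·7
1 = −33·2095 + 298·232
1 = 298·6517 − 927·2095
1 = −927·8612 + 1225·6517
So 6517·1225 ≡ 1 (mod 8612).

1225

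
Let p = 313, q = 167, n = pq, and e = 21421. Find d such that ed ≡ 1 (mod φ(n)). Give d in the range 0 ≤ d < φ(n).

φ(n) = (p−1)(q−1) = 312·166 = 51792.
Need d with 21421·d ≡ 1 (mod 51792). Apply the extended Euclidean algorithm:
51792 = 2*21421 + 8950
21421 = 2*8950 + 3521
8950 = 2*3521 + 1908
3521 = 1*1908 + 1613
1908 = 1*1613 + 295
1613 = 5*295 + 138
295 = 2*138 + 19
138 = 7*19 + 5
19 = 3*5 + 4
5 = 1*4 + 1
4 = 4*1 + 0
Back-substitute:
1 = 5 − 4
1 = −19 + 4·5
1 = 4·138 − 29·19
1 = −29·295 + 62·138
1 = 62·1613 − 339·295
1 = −339·1908 + 401·1613
1 = 401·3521 − 740·1908
1 = −740·8950 + 1881·3521
1 = 1881·21421 − 4502·8950
1 = −4502·51792 + 10885·21421
So 21421·10885 ≡ 1 (mod 51792), hence d = 10885.

10885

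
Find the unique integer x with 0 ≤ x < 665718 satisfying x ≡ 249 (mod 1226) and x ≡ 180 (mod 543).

489423

Write x = 249 + 1226·k. Then 1226·k ≡ 180 − 249 ≡ 474 (mod 543).
Need 1226⁻¹ mod 543. Extended Euclid on (543, 140):
543 = 3·140 + 123
140 = 1·123 + 17
123 = 7·17 + 4
17 = 4·4 + 1
4 = 4·1 + 0
Back-substitute:
1 = 17 − 4·4
1 = −4·123 + 29·17
1 = 29·140 − 33·123
1 = −33·543 + 128·140
1226⁻¹ ≡ 128 (mod 543), so k ≡ 128·474 ≡ 399 (mod 543).
x = 249 + 1226·399 = 489423.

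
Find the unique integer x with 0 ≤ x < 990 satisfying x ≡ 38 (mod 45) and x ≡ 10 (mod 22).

Write x = 38 + 45·k. Then 45·k ≡ 10 − 38 ≡ 16 (mod 22).
Need 45⁻¹ mod 22. Extended Euclid on (22, 1):
22 = 22×1 + 0
45⁻¹ ≡ 1 (mod 22), so k ≡ 1·16 ≡ 16 (mod 22).
x = 38 + 45·16 = 758.

758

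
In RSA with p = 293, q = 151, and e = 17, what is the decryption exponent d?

φ(n) = (p−1)(q−1) = 292·150 = 43800.
Need d with 17·d ≡ 1 (mod 43800). Apply the extended Euclidean algorithm:
43800 = 2576*17 + 8
17 = 2*8 + 1
8 = 8*1 + 0
Back-substitute:
1 = 17 − 2·8
1 = −2·43800 + 5153·17
So 17·5153 ≡ 1 (mod 43800), hence d = 5153.

5153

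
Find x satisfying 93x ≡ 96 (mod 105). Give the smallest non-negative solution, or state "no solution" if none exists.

27

First find gcd(93, 105):
105 = 1*93 + 12
93 = 7*12 + 9
12 = 1*9 + 3
9 = 3*3 + 0
gcd = 3 and 3 | 96, so solutions exist. Divide through by 3: 31x ≡ 32 (mod 35).
Now find 31⁻¹ mod 35:
35 = 1·31 + 4
31 = 7·4 + 3
4 = 1·3 + 1
3 = 3·1 + 0
Back-substitute:
1 = 4 − 3
1 = −31 + 8·4
1 = 8·35 − 9·31
So 31·(-9) ≡ 1 (mod 35), i.e. 31⁻¹ ≡ 26.
Then x ≡ 26·32 ≡ 27 (mod 35); the smallest non-negative solution is x = 27.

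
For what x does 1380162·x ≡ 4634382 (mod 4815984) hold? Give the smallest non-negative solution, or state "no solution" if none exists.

410783

First find gcd(1380162, 4815984):
4815984 = 3*1380162 + 675498
1380162 = 2*675498 + 29166
675498 = 23*29166 + 4680
29166 = 6*4680 + 1086
4680 = 4*1086 + 336
1086 = 3*336 + 78
336 = 4*78 + 24
78 = 3*24 + 6
24 = 4*6 + 0
gcd = 6 and 6 | 4634382, so solutions exist. Divide through by 6: 230027x ≡ 772397 (mod 802664).
Now find 230027⁻¹ mod 802664:
802664 = 3×230027 + 112583
230027 = 2×112583 + 4861
112583 = 23×4861 + 780
4861 = 6×780 + 181
780 = 4×181 + 56
181 = 3×56 + 13
56 = 4×13 + 4
13 = 3×4 + 1
4 = 4×1 + 0
Back-substitute:
1 = 13 − 3·4
1 = −3·56 + 13·13
1 = 13·181 − 42·56
1 = −42·780 + 181·181
1 = 181·4861 − 1128·780
1 = −1128·112583 + 26125·4861
1 = 26125·230027 − 53378·112583
1 = −53378·802664 + 186259·230027
So 230027⁻¹ ≡ 186259 (mod 802664).
Then x ≡ 186259·772397 ≡ 410783 (mod 802664); the smallest non-negative solution is x = 410783.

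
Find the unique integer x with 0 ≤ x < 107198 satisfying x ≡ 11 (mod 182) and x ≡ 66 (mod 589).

66623

Write x = 11 + 182·k. Then 182·k ≡ 66 − 11 ≡ 55 (mod 589).
Need 182⁻¹ mod 589. Extended Euclid on (589, 182):
589 = 3·182 + 43
182 = 4·43 + 10
43 = 4·10 + 3
10 = 3·3 + 1
3 = 3·1 + 0
Back-substitute:
1 = 10 − 3·3
1 = −3·43 + 13·10
1 = 13·182 − 55·43
1 = −55·589 + 178·182
182⁻¹ ≡ 178 (mod 589), so k ≡ 178·55 ≡ 366 (mod 589).
x = 11 + 182·366 = 66623.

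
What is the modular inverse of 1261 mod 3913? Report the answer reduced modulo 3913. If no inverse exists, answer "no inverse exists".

no inverse exists

Compute gcd(1261, 3913):
3913 = 3*1261 + 130
1261 = 9*130 + 91
130 = 1*91 + 39
91 = 2*39 + 13
39 = 3*13 + 0
The gcd is 13, not 1, hence no inverse exists.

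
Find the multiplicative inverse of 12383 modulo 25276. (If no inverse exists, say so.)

gcd(25276, 12383) by repeated division:
25276 = 2·12383 + 510
12383 = 24·510 + 143
510 = 3·143 + 81
143 = 1·81 + 62
81 = 1·62 + 19
62 = 3·19 + 5
19 = 3·5 + 4
5 = 1·4 + 1
4 = 4·1 + 0
The gcd is 1. Working backward:
1 = 5 − 4
1 = −19 + 4·5
1 = 4·62 − 13·19
1 = −13·81 + 17·62
1 = 17·143 − 30·81
1 = −30·510 + 107·143
1 = 107·12383 − 2598·510
1 = −2598·25276 + 5303·12383
So 12383·5303 ≡ 1 (mod 25276).

5303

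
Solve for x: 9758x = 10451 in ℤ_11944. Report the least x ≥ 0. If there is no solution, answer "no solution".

gcd(9758, 11944):
11944 = 1·9758 + 2186
9758 = 4·2186 + 1014
2186 = 2·1014 + 158
1014 = 6·158 + 66
158 = 2·66 + 26
66 = 2·26 + 14
26 = 1·14 + 12
14 = 1·12 + 2
12 = 6·2 + 0
gcd = 2, but 2 ∤ 10451, so the congruence has no solution.

no solution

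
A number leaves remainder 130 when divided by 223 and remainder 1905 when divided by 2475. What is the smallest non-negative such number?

479580

Write x = 130 + 223·k. Then 223·k ≡ 1905 − 130 ≡ 1775 (mod 2475).
Need 223⁻¹ mod 2475. Extended Euclid on (2475, 223):
2475 = 11×223 + 22
223 = 10×22 + 3
22 = 7×3 + 1
3 = 3×1 + 0
Back-substitute:
1 = 22 − 7·3
1 = −7·223 + 71·22
1 = 71·2475 − 788·223
223⁻¹ ≡ 1687 (mod 2475), so k ≡ 1687·1775 ≡ 2150 (mod 2475).
x = 130 + 223·2150 = 479580.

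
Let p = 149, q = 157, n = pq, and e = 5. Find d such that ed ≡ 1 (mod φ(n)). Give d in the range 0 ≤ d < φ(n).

φ(n) = (p−1)(q−1) = 148·156 = 23088.
Need d with 5·d ≡ 1 (mod 23088). Apply the extended Euclidean algorithm:
23088 = 4617*5 + 3
5 = 1*3 + 2
3 = 1*2 + 1
2 = 2*1 + 0
Back-substitute:
1 = 3 − 2
1 = −5 + 2·3
1 = 2·23088 − 9235·5
So 5·(-9235) ≡ 1 (mod 23088), hence d ≡ -9235 ≡ 13853 (mod 23088).

13853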